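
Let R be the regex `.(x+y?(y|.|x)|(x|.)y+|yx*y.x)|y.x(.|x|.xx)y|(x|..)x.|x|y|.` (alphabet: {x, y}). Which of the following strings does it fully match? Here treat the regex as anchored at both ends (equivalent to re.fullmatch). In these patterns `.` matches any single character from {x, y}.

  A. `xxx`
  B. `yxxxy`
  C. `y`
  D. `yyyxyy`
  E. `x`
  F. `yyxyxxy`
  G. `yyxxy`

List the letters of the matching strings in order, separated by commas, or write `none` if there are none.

A. `xxx` → match
B. `yxxxy` → match
C. `y` → match
D. `yyyxyy` → no match
E. `x` → match
F. `yyxyxxy` → match
G. `yyxxy` → match

A, B, C, E, F, G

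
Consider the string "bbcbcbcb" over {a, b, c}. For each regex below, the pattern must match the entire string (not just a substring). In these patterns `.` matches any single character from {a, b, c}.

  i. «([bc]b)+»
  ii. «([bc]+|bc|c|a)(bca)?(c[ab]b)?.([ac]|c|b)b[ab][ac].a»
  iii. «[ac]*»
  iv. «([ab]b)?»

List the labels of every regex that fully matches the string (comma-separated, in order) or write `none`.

i

i → match
ii → no match — must end with "a"
iii → no match
iv → no match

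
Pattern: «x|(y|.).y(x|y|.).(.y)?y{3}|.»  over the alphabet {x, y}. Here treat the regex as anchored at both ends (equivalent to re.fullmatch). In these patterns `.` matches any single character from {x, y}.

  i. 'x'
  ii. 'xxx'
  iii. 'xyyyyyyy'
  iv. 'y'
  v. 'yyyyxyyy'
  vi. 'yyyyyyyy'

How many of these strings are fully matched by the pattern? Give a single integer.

i → match
ii → no match
iii → match
iv → match
v → match
vi → match
Total matched: 5

5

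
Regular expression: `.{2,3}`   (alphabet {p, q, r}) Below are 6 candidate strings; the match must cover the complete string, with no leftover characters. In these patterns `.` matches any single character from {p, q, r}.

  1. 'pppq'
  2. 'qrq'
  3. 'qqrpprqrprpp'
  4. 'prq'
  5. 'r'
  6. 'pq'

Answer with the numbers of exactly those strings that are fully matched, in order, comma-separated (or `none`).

2, 4, 6

1 → no match
2 → match
3 → no match
4 → match
5 → no match
6 → match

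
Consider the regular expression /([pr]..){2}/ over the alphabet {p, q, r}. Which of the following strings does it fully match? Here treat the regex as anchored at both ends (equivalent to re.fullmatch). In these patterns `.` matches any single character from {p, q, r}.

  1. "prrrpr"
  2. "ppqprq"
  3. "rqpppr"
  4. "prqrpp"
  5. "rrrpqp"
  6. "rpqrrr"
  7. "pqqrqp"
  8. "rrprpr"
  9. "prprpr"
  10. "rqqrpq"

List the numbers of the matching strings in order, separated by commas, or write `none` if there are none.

1, 2, 3, 4, 5, 6, 7, 8, 9, 10

1 → match
2 → match
3 → match
4 → match
5 → match
6 → match
7 → match
8 → match
9 → match
10 → match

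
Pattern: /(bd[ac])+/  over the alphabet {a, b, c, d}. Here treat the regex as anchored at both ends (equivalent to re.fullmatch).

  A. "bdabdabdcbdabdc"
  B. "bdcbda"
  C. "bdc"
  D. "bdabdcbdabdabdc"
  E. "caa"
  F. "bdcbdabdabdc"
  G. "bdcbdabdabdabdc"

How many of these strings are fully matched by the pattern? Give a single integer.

A → match
B. "bdcbda" → match
C. "bdc" → match
D → match
E. "caa" → no match — must start with "bd"
F. "bdcbdabdabdc" → match
G → match
Total matched: 6

6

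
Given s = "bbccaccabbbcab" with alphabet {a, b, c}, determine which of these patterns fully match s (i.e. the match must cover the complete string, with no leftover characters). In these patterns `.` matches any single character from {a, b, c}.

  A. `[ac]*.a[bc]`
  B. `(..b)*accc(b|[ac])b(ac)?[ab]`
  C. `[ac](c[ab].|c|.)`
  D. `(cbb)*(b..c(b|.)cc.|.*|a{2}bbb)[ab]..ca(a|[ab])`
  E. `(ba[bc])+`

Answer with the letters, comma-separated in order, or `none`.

A → no match
B → no match
C → no match
D → match
E → no match — must start with "ba"

D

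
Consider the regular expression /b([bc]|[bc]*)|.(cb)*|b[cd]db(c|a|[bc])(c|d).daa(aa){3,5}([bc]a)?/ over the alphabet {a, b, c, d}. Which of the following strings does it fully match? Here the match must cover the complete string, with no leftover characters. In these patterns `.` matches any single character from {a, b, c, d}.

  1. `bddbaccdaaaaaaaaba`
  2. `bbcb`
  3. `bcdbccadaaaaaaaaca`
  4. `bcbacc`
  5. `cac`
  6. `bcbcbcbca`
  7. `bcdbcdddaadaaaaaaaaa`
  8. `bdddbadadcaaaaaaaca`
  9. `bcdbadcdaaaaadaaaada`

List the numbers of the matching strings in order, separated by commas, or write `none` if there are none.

1, 2, 3

1 → match
2 → match
3 → match
4 → no match
5 → no match
6 → no match
7 → no match
8 → no match
9 → no match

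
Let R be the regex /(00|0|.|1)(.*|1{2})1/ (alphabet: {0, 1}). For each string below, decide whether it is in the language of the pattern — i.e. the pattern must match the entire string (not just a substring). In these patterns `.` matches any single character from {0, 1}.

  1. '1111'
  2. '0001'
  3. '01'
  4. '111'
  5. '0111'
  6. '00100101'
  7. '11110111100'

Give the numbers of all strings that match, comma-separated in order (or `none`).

1, 2, 3, 4, 5, 6

1. '1111' → match
2. '0001' → match
3. '01' → match
4. '111' → match
5. '0111' → match
6. '00100101' → match
7. '11110111100' → no match — must end with '1'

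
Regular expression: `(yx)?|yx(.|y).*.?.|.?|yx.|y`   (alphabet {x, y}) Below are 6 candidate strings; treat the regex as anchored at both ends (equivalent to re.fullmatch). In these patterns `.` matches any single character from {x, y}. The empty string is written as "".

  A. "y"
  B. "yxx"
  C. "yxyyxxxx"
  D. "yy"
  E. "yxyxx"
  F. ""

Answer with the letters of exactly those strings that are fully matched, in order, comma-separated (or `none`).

A, B, C, E, F

A. "y" → match
B. "yxx" → match
C. "yxyyxxxx" → match
D. "yy" → no match
E. "yxyxx" → match
F. "" → match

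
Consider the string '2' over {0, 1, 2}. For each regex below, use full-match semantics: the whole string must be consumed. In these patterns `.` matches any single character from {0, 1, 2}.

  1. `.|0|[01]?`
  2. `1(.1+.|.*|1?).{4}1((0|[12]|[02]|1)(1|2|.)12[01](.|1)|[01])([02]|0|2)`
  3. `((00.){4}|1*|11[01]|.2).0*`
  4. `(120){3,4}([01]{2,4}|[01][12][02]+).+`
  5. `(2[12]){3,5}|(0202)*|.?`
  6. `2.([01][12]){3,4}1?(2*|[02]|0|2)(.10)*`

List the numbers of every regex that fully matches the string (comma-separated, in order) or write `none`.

1 → match
2 → no match — must start with '1'
3 → match
4 → no match — must start with '120'
5 → match
6 → no match

1, 3, 5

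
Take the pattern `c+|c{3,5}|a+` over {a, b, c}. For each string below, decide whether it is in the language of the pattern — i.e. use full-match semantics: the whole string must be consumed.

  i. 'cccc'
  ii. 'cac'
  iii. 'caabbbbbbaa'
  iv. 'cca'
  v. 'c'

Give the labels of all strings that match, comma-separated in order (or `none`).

i, v

i → match
ii → no match
iii → no match
iv → no match
v → match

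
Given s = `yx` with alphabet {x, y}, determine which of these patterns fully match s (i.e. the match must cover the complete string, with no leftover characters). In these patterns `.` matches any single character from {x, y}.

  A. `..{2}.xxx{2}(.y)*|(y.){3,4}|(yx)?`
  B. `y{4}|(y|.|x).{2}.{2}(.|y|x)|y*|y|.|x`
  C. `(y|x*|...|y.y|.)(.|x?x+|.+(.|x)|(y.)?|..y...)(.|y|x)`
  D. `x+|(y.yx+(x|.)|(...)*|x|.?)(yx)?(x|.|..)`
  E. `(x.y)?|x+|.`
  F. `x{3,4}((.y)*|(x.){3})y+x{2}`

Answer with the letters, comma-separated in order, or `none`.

A, C, D

A → match
B → no match
C → match
D → match
E → no match
F → no match — must start with `x`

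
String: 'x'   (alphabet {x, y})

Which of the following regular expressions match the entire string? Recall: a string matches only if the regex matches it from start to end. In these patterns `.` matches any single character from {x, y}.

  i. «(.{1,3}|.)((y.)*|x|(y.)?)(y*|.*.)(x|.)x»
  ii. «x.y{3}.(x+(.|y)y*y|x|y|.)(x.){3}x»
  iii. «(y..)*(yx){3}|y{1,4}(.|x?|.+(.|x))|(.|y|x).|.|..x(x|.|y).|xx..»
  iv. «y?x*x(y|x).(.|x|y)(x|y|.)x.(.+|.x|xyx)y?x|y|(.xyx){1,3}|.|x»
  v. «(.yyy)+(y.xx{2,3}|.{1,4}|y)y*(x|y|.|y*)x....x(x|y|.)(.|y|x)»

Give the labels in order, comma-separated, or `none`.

iii, iv

i → no match
ii → no match
iii → match
iv → match
v → no match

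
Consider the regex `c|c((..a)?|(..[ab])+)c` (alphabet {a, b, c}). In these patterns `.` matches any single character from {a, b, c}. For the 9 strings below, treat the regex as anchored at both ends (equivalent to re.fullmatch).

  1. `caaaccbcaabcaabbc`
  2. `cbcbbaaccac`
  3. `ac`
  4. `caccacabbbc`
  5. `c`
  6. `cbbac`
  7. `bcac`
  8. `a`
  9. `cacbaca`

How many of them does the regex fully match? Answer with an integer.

4

1 → match
2. `cbcbbaaccac` → match
3. `ac` → no match — must start with `c`
4. `caccacabbbc` → no match
5. `c` → match
6. `cbbac` → match
7. `bcac` → no match — must start with `c`
8. `a` → no match — must start with `c`
9. `cacbaca` → no match — must end with `c`
Total matched: 4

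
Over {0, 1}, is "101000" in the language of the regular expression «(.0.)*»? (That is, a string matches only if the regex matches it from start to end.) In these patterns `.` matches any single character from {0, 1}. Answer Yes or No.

Yes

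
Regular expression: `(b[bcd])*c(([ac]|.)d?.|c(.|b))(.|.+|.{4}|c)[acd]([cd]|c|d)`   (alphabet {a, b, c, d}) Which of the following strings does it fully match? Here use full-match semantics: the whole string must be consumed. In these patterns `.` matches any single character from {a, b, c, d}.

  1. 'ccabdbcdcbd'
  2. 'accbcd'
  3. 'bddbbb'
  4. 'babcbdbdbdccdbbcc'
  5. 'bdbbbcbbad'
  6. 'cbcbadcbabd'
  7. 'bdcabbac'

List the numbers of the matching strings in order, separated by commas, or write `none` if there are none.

7

1 → no match
2 → no match
3 → no match
4 → no match
5 → no match
6 → no match
7 → match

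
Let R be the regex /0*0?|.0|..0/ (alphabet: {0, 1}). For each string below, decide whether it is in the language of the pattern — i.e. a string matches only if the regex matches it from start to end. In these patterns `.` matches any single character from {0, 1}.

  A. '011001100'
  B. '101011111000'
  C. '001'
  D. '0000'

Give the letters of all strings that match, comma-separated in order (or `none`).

D

A → no match
B → no match
C → no match
D → match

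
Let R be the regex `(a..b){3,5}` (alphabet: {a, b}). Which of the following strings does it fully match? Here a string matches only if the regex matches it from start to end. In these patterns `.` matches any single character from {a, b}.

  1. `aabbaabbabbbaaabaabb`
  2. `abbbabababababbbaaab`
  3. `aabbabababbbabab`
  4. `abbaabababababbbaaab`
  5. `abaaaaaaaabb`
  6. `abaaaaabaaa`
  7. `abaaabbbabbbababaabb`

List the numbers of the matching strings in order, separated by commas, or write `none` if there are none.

1, 2, 3

1 → match
2 → match
3 → match
4 → no match
5 → no match
6 → no match — must end with `b`
7 → no match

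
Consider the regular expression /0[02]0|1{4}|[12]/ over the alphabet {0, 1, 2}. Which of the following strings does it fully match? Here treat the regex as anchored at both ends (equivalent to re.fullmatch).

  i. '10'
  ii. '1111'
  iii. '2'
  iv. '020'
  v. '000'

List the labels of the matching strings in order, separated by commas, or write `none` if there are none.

ii, iii, iv, v

i. '10' → no match
ii. '1111' → match
iii. '2' → match
iv. '020' → match
v. '000' → match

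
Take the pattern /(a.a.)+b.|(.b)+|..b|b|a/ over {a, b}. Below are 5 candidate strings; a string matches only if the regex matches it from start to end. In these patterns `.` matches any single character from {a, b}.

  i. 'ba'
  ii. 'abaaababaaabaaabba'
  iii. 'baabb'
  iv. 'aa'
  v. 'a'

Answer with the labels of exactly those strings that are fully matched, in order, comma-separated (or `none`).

ii, v

i → no match
ii → match
iii → no match
iv → no match
v → match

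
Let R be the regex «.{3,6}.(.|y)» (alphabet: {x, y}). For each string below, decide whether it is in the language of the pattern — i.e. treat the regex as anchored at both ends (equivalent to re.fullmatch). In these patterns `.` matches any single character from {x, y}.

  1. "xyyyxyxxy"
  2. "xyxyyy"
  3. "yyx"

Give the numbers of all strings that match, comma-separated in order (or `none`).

2

1 → no match
2 → match
3 → no match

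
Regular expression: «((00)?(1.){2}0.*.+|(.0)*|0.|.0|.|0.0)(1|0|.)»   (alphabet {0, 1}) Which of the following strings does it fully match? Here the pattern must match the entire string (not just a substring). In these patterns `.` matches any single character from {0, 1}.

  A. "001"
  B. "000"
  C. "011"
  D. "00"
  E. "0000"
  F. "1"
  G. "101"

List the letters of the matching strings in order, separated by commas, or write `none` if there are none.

A, B, C, D, E, F, G

A → match
B → match
C → match
D → match
E → match
F → match
G → match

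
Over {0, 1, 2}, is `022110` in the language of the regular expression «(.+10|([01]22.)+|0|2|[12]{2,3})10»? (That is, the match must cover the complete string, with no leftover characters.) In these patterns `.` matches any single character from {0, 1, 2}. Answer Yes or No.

Yes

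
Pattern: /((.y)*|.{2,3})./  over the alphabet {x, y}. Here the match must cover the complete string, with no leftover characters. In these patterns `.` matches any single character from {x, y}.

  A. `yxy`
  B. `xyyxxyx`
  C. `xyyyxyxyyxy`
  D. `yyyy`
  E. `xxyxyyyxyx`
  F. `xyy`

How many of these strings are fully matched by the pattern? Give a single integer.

3

A → match
B → no match
C → no match
D → match
E → no match
F → match
Total matched: 3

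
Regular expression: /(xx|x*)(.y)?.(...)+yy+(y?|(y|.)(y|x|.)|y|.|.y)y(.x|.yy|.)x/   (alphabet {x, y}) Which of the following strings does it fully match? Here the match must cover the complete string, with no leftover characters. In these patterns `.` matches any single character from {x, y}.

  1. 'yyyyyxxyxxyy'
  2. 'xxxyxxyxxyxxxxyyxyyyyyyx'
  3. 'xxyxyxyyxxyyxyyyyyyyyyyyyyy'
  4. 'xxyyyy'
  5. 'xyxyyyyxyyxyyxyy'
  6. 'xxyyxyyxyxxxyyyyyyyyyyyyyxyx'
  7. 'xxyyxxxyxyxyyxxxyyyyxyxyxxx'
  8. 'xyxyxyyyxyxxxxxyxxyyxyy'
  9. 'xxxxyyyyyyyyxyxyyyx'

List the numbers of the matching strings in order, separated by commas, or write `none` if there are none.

1 → no match — must end with 'x'
2 → match
3 → no match — must end with 'x'
4 → no match — must end with 'x'
5 → no match — must end with 'x'
6 → no match
7 → no match
8 → no match — must end with 'x'
9 → no match

2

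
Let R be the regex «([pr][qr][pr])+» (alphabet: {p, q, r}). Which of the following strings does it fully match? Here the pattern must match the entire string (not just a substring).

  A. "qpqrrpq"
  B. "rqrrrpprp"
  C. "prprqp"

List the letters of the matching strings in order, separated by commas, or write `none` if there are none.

B, C

A → no match
B → match
C → match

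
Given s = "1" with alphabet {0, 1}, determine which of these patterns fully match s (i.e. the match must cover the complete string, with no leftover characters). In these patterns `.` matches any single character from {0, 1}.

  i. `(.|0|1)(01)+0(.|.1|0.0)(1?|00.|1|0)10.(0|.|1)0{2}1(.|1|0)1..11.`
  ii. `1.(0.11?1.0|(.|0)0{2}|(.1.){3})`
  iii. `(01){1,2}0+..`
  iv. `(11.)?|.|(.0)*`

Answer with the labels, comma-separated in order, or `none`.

i → no match
ii → no match
iii → no match — must start with "01"
iv → match

iv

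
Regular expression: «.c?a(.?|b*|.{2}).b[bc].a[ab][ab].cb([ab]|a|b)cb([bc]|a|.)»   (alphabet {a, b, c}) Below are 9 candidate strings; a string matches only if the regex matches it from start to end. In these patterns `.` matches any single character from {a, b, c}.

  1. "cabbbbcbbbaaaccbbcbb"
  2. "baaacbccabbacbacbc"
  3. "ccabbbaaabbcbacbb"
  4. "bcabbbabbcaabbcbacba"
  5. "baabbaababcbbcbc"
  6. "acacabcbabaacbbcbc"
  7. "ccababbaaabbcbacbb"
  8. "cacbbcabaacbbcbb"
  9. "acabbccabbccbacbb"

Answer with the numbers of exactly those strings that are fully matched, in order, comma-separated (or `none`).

1, 2, 3, 4, 5, 6, 7, 8, 9

1 → match
2 → match
3 → match
4 → match
5 → match
6 → match
7 → match
8 → match
9 → match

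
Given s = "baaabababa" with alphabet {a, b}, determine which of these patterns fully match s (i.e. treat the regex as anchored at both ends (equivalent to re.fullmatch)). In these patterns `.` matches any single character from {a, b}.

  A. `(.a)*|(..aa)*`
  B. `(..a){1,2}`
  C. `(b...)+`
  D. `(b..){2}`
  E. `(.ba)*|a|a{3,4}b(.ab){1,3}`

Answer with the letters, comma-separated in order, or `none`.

A → match
B → no match
C → no match
D → no match
E → no match

A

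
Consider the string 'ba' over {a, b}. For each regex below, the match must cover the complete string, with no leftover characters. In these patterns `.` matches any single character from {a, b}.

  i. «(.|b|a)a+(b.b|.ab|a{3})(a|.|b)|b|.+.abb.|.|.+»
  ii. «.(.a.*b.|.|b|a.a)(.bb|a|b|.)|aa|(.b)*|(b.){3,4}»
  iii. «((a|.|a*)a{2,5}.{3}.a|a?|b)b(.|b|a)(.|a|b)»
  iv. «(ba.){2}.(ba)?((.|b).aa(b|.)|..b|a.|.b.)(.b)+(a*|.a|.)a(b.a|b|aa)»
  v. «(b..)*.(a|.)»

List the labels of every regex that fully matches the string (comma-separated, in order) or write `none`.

i, v

i → match
ii → no match
iii → no match
iv → no match
v → match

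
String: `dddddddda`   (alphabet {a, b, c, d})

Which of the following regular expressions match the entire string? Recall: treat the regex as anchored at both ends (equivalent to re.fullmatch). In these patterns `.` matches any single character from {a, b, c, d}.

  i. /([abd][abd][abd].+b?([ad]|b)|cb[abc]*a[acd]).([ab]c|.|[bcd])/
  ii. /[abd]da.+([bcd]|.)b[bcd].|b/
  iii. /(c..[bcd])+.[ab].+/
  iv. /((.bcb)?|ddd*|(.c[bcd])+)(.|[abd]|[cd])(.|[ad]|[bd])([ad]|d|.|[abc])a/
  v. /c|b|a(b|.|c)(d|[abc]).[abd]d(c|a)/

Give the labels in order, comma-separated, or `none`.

i, iv

i → match
ii → no match
iii → no match — must start with `c`
iv → match
v → no match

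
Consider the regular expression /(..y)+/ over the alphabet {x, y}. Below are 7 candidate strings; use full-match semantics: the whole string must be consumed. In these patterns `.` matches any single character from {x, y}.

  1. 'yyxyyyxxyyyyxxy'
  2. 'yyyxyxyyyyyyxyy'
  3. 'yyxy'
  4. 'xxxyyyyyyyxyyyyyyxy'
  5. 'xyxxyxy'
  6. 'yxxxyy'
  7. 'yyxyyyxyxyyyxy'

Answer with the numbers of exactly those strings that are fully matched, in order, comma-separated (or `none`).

none

1 → no match
2 → no match
3 → no match
4 → no match
5 → no match
6 → no match
7 → no match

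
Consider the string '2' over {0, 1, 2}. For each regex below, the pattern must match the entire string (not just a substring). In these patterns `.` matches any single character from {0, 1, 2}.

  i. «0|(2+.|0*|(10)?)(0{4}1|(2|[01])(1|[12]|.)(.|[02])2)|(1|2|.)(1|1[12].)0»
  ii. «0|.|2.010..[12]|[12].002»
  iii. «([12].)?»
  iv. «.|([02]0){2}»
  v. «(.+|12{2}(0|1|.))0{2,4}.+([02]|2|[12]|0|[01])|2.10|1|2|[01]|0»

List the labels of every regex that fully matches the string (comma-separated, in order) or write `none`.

ii, iv, v

i → no match
ii → match
iii → no match
iv → match
v → match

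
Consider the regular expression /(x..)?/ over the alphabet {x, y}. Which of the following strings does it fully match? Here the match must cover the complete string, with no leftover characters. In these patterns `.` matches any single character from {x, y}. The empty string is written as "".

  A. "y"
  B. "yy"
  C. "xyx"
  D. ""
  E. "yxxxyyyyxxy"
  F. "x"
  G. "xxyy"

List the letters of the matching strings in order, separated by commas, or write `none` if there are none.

A → no match
B → no match
C → match
D → match
E → no match
F → no match
G → no match

C, D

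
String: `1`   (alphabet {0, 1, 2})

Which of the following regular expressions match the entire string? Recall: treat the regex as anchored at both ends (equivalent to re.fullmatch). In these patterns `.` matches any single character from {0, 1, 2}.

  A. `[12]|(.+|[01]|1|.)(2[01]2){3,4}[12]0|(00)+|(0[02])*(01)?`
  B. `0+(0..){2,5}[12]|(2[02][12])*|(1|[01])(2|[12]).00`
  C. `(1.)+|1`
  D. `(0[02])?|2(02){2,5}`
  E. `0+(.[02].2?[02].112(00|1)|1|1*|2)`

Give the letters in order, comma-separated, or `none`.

A, C

A → match
B → no match
C → match
D → no match
E → no match — must start with `0`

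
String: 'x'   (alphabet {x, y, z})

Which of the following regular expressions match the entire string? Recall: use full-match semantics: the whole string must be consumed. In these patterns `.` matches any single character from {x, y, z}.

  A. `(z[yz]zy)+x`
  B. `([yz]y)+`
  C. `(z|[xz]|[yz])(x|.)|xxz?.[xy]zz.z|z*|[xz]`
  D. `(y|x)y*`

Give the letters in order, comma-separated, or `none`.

A → no match — must start with 'z'
B → no match — must end with 'y'
C → match
D → match

C, D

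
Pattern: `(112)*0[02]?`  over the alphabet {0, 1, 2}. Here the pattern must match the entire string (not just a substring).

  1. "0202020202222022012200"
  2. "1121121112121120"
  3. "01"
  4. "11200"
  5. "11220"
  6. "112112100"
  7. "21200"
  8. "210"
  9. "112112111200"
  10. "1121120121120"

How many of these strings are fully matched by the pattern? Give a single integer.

1

1 → no match
2 → no match
3 → no match
4 → match
5 → no match
6 → no match
7 → no match
8 → no match
9 → no match
10 → no match
Total matched: 1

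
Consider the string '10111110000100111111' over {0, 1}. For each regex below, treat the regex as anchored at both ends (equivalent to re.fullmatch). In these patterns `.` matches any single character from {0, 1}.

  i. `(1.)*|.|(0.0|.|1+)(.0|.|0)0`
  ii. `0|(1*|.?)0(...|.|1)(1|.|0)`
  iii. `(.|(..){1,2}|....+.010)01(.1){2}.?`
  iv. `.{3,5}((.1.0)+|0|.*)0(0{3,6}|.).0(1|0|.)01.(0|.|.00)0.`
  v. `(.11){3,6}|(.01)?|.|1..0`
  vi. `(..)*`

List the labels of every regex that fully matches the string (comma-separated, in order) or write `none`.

i → no match
ii → no match
iii → match
iv → no match
v → no match
vi → match

iii, vi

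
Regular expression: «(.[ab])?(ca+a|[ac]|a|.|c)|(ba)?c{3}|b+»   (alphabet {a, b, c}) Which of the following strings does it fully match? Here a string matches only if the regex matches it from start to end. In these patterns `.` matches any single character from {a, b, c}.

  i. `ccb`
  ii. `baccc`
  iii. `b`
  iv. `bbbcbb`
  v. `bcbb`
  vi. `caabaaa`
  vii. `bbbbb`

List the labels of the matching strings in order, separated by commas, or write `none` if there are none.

ii, iii, vii

i. `ccb` → no match
ii. `baccc` → match
iii. `b` → match
iv. `bbbcbb` → no match
v. `bcbb` → no match
vi. `caabaaa` → no match
vii. `bbbbb` → match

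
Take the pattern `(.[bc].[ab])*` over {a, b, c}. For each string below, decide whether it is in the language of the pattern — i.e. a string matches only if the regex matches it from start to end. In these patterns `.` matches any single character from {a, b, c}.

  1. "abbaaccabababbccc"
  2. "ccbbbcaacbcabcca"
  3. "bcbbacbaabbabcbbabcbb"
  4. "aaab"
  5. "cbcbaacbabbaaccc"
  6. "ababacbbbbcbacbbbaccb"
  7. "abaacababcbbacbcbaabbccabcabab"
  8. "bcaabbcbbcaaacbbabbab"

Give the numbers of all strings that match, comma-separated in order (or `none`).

1 → no match
2 → match
3 → no match
4 → no match
5 → no match
6 → no match
7 → no match
8 → no match

2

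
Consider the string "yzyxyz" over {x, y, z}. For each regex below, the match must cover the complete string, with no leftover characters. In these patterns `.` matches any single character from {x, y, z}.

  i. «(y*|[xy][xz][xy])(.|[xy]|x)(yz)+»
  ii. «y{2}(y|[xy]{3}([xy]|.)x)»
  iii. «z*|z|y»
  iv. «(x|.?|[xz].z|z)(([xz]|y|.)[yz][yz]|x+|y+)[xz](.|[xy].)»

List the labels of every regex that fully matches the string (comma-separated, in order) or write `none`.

i → match
ii → no match
iii → no match
iv → match

i, iv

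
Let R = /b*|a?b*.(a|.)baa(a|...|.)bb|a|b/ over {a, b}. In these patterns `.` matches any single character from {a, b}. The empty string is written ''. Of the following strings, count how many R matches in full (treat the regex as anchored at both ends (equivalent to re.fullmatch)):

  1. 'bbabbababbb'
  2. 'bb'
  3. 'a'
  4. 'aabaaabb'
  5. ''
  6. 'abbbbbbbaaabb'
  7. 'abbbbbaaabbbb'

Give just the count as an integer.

1 → no match
2 → match
3 → match
4 → match
5 → match
6 → match
7 → match
Total matched: 6

6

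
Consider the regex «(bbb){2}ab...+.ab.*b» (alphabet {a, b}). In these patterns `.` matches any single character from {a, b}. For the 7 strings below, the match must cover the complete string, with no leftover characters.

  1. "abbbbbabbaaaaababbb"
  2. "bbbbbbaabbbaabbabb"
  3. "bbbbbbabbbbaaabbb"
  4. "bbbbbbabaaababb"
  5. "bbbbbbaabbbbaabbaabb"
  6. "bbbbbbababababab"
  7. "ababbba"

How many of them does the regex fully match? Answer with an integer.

1 → no match — must start with "bbb"
2 → no match
3 → match
4 → match
5 → no match
6 → match
7 → no match — must start with "bbb"
Total matched: 3

3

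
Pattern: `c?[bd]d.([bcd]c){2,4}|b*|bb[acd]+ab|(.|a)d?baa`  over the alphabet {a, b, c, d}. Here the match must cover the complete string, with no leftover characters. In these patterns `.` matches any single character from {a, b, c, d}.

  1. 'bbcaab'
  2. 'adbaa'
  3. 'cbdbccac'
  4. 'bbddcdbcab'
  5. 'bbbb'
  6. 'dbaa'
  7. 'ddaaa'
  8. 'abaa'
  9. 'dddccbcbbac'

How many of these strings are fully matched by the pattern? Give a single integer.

5

1. 'bbcaab' → match
2. 'adbaa' → match
3. 'cbdbccac' → no match
4. 'bbddcdbcab' → no match
5. 'bbbb' → match
6. 'dbaa' → match
7. 'ddaaa' → no match
8. 'abaa' → match
9. 'dddccbcbbac' → no match
Total matched: 5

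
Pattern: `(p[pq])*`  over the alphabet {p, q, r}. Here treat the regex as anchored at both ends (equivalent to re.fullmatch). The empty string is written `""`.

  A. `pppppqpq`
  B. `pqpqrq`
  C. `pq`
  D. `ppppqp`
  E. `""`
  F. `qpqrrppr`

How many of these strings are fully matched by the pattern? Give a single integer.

3

A → match
B → no match
C → match
D → no match
E → match
F → no match
Total matched: 3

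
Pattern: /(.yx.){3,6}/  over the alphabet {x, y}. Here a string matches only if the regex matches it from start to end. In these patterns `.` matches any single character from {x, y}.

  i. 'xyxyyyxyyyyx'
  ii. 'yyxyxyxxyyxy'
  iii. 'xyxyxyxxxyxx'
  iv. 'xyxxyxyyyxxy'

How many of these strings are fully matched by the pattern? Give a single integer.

i. 'xyxyyyxyyyyx' → no match
ii. 'yyxyxyxxyyxy' → match
iii. 'xyxyxyxxxyxx' → match
iv. 'xyxxyxyyyxxy' → no match
Total matched: 2

2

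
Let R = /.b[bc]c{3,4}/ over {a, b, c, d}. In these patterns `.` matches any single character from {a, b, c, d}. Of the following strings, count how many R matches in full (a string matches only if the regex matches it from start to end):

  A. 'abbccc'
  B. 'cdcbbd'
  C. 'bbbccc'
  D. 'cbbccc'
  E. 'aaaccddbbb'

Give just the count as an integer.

A → match
B → no match — must end with 'c'
C → match
D → match
E → no match — must end with 'c'
Total matched: 3

3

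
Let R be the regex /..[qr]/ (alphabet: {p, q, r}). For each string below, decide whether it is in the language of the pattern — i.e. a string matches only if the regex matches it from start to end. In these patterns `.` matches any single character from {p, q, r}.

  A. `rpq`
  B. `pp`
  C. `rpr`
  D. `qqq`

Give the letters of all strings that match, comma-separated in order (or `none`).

A. `rpq` → match
B. `pp` → no match
C. `rpr` → match
D. `qqq` → match

A, C, D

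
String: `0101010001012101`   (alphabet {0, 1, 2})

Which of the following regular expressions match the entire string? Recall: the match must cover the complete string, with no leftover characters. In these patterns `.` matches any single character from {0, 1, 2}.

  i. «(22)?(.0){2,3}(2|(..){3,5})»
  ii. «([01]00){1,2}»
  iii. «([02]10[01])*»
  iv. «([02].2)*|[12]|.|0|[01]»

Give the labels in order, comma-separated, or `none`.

i → no match
ii → no match — must end with `00`
iii → match
iv → no match

iii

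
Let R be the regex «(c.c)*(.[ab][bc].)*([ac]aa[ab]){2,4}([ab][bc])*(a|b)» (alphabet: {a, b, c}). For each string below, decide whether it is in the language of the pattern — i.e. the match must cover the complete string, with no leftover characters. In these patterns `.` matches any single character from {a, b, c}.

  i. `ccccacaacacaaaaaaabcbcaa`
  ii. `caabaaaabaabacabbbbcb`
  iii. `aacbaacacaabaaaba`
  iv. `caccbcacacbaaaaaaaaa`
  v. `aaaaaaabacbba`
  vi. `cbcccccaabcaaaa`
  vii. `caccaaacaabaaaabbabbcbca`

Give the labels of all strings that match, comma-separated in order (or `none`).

i → no match
ii → no match
iii → match
iv → match
v → match
vi → match
vii → match

iii, iv, v, vi, vii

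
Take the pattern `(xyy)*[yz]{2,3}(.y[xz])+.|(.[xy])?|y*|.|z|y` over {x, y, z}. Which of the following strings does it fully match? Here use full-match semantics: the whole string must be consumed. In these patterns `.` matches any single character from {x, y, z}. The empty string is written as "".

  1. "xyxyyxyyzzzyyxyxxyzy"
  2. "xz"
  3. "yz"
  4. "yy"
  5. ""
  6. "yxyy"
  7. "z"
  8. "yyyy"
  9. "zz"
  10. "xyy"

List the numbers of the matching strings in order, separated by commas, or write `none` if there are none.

4, 5, 7, 8

1 → no match
2 → no match
3 → no match
4 → match
5 → match
6 → no match
7 → match
8 → match
9 → no match
10 → no match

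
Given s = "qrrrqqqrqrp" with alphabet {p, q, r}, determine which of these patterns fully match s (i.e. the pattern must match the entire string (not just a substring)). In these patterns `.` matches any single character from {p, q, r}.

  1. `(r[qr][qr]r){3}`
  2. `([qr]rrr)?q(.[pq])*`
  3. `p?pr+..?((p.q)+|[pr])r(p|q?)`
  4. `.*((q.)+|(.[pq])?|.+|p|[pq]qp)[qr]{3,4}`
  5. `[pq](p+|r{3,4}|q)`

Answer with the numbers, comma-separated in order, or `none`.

1 → no match — must start with "r"
2 → match
3 → no match
4 → no match
5 → no match

2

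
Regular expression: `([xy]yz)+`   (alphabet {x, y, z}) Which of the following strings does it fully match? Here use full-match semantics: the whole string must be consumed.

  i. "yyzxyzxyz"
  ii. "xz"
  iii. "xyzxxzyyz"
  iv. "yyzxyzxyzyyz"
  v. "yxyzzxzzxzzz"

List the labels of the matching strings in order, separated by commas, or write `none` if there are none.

i, iv

i → match
ii → no match — must end with "yz"
iii → no match
iv → match
v → no match — must end with "yz"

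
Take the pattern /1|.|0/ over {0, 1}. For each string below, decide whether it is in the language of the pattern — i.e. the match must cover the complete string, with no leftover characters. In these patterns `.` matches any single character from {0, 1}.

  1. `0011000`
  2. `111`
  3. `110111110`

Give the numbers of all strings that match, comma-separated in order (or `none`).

1 → no match
2 → no match
3 → no match

none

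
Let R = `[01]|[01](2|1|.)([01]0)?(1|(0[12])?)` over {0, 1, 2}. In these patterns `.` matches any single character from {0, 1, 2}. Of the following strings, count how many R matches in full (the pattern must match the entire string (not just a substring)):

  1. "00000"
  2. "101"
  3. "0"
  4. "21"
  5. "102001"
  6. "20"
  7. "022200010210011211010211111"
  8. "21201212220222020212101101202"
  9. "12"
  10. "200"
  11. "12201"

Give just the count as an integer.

3

1 → no match
2 → match
3 → match
4 → no match
5 → no match
6 → no match
7 → no match
8 → no match
9 → match
10 → no match
11 → no match
Total matched: 3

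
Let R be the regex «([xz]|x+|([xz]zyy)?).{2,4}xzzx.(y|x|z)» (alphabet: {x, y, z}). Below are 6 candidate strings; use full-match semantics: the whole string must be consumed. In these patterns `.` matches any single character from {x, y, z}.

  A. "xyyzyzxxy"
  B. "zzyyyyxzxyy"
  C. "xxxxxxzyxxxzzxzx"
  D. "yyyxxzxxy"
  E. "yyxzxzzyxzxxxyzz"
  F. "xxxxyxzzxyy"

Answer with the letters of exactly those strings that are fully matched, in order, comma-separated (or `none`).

A → no match
B → no match
C → match
D → no match
E → no match
F → match

C, F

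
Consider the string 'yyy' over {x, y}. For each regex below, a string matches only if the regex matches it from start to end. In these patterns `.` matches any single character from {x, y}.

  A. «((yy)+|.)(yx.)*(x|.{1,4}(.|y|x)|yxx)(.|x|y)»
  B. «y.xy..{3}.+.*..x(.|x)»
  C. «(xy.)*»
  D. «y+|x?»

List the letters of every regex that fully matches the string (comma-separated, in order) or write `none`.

A → no match
B → no match
C → no match
D → match

D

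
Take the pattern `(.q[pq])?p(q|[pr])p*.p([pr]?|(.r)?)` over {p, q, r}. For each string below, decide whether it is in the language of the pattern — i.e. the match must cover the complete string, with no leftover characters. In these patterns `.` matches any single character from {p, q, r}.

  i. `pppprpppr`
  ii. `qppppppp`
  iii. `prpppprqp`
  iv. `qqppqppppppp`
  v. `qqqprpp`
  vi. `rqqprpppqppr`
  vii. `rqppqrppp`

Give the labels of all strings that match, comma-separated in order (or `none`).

i → no match
ii → no match
iii → no match
iv → match
v → match
vi → match
vii → no match

iv, v, vi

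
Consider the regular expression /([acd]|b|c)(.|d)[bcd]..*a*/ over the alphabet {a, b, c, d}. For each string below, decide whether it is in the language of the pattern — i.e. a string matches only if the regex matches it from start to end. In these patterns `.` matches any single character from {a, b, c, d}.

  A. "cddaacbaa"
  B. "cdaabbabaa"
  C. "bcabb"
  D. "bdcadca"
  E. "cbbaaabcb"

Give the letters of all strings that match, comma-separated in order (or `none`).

A, D, E

A. "cddaacbaa" → match
B. "cdaabbabaa" → no match
C. "bcabb" → no match
D. "bdcadca" → match
E. "cbbaaabcb" → match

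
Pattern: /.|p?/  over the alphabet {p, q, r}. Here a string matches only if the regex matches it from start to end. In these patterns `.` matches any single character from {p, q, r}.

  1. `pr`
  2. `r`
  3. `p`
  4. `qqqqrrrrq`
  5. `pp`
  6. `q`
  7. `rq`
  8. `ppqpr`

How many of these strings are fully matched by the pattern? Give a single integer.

1. `pr` → no match
2. `r` → match
3. `p` → match
4. `qqqqrrrrq` → no match
5. `pp` → no match
6. `q` → match
7. `rq` → no match
8. `ppqpr` → no match
Total matched: 3

3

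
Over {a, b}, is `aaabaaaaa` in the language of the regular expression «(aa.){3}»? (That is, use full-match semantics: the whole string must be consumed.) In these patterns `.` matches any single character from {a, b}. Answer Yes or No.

No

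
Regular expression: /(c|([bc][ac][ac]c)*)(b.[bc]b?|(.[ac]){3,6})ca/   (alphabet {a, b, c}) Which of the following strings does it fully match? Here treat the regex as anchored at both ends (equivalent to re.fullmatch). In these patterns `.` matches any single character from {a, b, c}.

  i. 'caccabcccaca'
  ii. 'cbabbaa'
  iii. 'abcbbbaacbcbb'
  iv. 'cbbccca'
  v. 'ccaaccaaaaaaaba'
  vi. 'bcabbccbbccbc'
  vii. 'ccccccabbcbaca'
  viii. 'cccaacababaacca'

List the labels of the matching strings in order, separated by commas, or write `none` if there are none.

i. 'caccabcccaca' → no match
ii. 'cbabbaa' → no match — must end with 'ca'
iii → no match — must end with 'ca'
iv. 'cbbccca' → no match
v → no match — must end with 'ca'
vi → no match — must end with 'ca'
vii → no match
viii → match

viii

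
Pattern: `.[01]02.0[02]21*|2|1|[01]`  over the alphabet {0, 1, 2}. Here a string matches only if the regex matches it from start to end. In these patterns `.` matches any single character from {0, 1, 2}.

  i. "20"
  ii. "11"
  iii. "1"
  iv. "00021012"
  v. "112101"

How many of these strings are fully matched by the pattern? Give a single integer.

1

i → no match
ii → no match
iii → match
iv → no match
v → no match
Total matched: 1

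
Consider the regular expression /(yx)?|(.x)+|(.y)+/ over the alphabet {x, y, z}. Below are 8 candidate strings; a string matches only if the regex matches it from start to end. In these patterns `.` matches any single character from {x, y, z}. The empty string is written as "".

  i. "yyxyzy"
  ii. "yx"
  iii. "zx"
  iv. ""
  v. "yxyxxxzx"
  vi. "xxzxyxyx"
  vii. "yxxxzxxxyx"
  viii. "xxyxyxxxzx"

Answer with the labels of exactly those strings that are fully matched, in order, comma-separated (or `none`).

i, ii, iii, iv, v, vi, vii, viii

i → match
ii → match
iii → match
iv → match
v → match
vi → match
vii → match
viii → match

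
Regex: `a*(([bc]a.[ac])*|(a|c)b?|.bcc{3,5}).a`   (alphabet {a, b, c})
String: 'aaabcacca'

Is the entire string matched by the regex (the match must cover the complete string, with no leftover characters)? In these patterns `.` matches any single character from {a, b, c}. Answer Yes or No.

No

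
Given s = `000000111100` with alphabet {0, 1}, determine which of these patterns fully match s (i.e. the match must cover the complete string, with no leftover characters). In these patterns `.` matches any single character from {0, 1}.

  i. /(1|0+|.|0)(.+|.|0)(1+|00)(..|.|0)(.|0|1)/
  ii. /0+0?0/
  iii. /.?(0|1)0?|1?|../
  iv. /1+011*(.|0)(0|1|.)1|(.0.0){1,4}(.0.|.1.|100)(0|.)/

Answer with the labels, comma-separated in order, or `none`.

i → match
ii → no match
iii → no match
iv → no match

i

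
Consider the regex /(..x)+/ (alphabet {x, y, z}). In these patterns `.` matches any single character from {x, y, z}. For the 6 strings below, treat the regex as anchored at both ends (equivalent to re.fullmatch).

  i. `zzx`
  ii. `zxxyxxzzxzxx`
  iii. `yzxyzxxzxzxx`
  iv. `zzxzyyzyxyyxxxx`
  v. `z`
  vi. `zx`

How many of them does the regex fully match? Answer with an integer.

3

i → match
ii → match
iii → match
iv → no match
v → no match — must end with `x`
vi → no match
Total matched: 3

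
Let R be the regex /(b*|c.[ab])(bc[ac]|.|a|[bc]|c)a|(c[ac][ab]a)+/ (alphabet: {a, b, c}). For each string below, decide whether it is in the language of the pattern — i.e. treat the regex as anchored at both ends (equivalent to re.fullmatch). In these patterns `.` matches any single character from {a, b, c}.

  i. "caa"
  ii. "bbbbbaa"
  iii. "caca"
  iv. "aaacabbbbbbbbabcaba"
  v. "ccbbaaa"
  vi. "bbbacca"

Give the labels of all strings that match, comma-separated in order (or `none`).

i → no match
ii → match
iii → no match
iv → no match
v → no match
vi → no match

ii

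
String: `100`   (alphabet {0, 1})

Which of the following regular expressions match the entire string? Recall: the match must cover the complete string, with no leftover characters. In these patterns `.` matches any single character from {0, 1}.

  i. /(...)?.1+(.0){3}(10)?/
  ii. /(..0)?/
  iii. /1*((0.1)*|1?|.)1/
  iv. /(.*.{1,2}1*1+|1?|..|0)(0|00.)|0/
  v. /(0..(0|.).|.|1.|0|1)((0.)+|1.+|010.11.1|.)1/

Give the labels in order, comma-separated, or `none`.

ii, iv

i → no match
ii → match
iii → no match — must end with `1`
iv → match
v → no match — must end with `1`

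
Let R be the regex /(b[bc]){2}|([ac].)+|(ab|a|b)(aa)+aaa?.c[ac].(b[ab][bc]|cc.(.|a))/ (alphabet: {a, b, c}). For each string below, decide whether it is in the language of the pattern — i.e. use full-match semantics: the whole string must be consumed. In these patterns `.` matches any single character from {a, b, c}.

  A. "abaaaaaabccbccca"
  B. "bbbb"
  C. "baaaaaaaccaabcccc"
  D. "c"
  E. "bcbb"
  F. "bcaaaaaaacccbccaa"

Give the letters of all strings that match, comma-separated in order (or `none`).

A → match
B. "bbbb" → match
C → no match
D. "c" → no match
E. "bcbb" → match
F → no match

A, B, E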